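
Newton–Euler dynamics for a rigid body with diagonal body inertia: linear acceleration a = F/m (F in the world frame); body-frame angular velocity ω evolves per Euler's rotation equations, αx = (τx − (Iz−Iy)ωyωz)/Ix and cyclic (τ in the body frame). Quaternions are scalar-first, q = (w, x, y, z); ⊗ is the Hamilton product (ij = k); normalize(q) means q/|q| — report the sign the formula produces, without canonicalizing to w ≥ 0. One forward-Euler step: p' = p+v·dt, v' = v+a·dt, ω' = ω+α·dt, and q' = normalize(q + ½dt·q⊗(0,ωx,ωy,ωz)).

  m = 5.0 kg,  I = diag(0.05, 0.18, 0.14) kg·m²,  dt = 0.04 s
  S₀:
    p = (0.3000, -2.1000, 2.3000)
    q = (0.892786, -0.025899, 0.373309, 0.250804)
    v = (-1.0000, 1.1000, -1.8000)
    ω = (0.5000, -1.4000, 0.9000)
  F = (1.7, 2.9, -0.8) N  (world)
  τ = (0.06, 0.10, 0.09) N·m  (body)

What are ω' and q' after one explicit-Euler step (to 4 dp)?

ω' = (0.5077, -1.3688, 0.9517)
q' = (0.8984, -0.0032, 0.3511, 0.2637)

gyro term ω×Iω = (0.0504, -0.0405, -0.0910)
(τ − ω×Iω)/I = (0.1920, 0.7806, 1.2929)
new body rate ω' = (0.5077, -1.3688, 0.9517)
Hamilton product q⊗(0,ω) = (0.3098585, 1.1334967, -1.1011893, 0.6531115)
q' = normalize(q + ½dt·q⊗(0,ω)) = (0.8984, -0.0032, 0.3511, 0.2637)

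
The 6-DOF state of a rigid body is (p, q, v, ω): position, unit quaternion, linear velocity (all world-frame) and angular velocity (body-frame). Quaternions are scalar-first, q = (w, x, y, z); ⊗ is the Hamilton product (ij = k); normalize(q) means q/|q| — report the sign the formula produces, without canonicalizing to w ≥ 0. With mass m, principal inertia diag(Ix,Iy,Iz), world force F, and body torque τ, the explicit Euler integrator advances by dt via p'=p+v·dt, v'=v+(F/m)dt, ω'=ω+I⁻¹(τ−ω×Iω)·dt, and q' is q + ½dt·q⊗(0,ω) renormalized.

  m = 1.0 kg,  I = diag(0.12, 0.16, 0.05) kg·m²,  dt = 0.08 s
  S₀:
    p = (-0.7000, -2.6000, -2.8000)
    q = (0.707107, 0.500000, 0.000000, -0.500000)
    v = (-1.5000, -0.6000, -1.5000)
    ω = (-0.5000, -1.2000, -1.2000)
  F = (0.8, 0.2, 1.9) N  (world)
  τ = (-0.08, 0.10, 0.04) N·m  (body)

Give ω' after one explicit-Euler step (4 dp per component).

ω' = (-0.4477, -1.1710, -1.1744)

(τ − ω×Iω)/I = (0.6533, 0.3625, 0.3200)
ω' = ω + α·dt = (-0.4477, -1.1710, -1.1744)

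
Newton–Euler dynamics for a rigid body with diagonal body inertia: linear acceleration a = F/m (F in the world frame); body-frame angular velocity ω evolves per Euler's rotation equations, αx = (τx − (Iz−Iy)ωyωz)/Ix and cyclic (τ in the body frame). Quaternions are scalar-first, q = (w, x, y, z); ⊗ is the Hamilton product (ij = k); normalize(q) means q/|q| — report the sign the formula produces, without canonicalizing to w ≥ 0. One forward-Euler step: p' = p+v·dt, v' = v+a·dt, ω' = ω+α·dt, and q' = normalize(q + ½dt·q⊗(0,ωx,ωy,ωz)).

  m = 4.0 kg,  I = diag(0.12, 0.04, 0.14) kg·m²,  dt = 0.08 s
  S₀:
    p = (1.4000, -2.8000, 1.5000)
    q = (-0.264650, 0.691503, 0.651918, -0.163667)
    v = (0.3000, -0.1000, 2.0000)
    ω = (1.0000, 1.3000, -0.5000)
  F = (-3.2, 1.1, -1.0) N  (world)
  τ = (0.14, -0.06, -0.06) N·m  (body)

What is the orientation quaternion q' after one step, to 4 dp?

Hamilton product q⊗(0,ω) = (-1.6208299, -0.3778419, -0.1619605, 0.3793609)
q' = normalize(q + ½dt·q⊗(0,ω)) = (-0.3287, 0.6748, 0.6439, -0.1481)

q' = (-0.3287, 0.6748, 0.6439, -0.1481)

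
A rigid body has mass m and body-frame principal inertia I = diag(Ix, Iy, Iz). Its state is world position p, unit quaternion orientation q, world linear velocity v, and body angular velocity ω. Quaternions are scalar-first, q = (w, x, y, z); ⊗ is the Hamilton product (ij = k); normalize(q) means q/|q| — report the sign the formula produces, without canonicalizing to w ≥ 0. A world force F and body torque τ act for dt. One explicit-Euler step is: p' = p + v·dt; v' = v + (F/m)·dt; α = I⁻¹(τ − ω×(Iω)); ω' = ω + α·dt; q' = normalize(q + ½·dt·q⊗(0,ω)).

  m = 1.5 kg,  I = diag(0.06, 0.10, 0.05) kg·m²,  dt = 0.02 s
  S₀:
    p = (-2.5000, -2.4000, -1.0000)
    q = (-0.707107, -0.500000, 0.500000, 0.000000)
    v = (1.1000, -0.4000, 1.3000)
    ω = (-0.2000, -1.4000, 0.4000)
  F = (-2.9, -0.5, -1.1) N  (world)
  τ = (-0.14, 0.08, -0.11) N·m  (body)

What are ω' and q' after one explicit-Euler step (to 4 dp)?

ω×(Iω) gyroscopic = (0.0280, -0.0008, 0.0112)
angular accel α = (-2.8000, 0.8080, -2.4240)
ω + α·dt = (-0.2560, -1.3838, 0.3515)
q⊗(0,ω) = (0.6000000, 0.3414214, 1.1899498, 0.5171572)
updated quaternion q' = (-0.7010, -0.4965, 0.5118, 0.0052)

ω' = (-0.2560, -1.3838, 0.3515)
q' = (-0.7010, -0.4965, 0.5118, 0.0052)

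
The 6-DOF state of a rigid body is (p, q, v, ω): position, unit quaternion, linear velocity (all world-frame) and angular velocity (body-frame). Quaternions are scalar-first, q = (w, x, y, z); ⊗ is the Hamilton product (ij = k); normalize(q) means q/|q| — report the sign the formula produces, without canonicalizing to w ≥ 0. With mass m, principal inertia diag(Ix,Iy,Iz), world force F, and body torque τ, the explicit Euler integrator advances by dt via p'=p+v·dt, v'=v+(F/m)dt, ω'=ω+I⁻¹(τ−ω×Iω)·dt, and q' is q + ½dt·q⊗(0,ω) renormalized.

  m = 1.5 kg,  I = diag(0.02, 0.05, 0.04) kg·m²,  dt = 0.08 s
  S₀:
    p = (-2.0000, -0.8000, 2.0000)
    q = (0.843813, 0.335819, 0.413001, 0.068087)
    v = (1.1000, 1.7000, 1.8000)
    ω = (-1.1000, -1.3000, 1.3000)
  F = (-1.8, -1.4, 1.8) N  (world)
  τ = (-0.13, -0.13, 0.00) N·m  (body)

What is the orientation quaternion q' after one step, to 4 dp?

q' = (0.8733, 0.3225, 0.3474, 0.1123)

2q̇ = q⊗(0,ω) = (0.8177891, -0.3027799, -1.6084173, 1.1146933)
q' = normalize(q + ½dt·q⊗(0,ω)) = (0.8733, 0.3225, 0.3474, 0.1123)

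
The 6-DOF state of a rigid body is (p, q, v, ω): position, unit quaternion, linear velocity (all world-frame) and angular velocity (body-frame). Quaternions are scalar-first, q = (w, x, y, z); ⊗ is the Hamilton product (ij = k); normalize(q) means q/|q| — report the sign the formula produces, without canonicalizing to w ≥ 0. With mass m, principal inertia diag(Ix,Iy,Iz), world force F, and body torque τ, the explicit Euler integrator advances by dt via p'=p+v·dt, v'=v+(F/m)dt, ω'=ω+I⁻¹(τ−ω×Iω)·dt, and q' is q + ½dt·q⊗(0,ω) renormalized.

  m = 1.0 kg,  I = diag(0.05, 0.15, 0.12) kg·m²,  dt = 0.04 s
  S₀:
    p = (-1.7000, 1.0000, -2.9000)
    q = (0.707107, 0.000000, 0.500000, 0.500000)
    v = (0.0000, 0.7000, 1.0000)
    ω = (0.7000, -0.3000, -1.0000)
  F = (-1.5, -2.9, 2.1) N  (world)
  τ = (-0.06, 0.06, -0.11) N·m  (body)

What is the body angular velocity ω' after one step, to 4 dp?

precession coupling ω×(Iω) = (-0.0090, 0.0490, -0.0210)
(τ − ω×Iω)/I = (-1.0200, 0.0733, -0.7417)
new body rate ω' = (0.6592, -0.2971, -1.0297)

ω' = (0.6592, -0.2971, -1.0297)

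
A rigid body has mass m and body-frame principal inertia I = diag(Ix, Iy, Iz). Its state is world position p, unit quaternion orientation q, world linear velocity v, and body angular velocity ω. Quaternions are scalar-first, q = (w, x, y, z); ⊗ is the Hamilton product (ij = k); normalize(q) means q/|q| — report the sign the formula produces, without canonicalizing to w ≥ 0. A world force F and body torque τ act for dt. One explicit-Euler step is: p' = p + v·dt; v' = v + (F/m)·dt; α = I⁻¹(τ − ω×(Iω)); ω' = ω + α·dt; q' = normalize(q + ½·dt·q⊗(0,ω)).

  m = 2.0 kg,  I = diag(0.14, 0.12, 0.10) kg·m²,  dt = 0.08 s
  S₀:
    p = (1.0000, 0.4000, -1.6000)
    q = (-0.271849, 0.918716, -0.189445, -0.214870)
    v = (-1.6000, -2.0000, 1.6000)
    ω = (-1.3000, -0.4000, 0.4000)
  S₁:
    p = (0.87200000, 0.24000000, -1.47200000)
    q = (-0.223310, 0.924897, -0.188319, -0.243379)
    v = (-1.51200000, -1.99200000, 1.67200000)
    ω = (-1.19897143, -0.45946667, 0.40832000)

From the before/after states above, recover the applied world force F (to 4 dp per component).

F = (2.2000, 0.2000, 1.8000)

velocity change Δv = (0.08800000, 0.00800000, 0.07200000)
F = m·Δv/dt = (2.2000, 0.2000, 1.8000)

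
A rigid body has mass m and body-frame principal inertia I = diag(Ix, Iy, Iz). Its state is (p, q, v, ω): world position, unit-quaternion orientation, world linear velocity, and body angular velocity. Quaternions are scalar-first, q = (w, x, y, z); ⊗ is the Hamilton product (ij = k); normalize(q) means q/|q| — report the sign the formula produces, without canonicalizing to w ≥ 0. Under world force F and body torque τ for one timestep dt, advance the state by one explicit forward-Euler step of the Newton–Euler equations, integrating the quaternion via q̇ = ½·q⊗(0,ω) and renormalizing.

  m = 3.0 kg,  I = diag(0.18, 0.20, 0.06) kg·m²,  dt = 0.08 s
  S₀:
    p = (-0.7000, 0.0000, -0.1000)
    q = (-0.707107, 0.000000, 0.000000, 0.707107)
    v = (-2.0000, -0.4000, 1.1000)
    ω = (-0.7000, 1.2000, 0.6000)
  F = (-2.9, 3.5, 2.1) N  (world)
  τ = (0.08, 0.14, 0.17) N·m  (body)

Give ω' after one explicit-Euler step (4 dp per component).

(τ − ω×Iω)/I = (1.0044, 0.9520, 3.1133)
ω' = ω + α·dt = (-0.6196, 1.2762, 0.8491)

ω' = (-0.6196, 1.2762, 0.8491)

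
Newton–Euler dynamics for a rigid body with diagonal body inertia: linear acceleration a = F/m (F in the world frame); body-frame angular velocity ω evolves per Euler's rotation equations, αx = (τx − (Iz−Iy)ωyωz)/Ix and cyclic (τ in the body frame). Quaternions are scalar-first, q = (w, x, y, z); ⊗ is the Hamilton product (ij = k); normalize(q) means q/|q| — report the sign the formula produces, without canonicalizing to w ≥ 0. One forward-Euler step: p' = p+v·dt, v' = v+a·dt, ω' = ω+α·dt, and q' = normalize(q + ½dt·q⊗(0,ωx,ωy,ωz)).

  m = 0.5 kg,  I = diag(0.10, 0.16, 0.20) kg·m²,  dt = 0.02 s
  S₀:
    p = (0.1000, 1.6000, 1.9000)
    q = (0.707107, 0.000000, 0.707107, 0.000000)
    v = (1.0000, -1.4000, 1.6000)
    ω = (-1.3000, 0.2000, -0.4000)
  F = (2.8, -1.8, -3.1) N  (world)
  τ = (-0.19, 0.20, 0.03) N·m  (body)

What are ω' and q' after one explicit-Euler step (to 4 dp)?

ω' = (-1.3374, 0.2315, -0.3954)
q' = (0.7056, -0.0120, 0.7085, 0.0064)

precession coupling ω×(Iω) = (-0.0032, -0.0520, -0.0156)
angular accel α = (-1.8680, 1.5750, 0.2280)
ω' = ω + α·dt = (-1.3374, 0.2315, -0.3954)
q⊗(0,ω) = (-0.1414214, -1.2020819, 0.1414214, 0.6363963)
updated quaternion q' = (0.7056, -0.0120, 0.7085, 0.0064)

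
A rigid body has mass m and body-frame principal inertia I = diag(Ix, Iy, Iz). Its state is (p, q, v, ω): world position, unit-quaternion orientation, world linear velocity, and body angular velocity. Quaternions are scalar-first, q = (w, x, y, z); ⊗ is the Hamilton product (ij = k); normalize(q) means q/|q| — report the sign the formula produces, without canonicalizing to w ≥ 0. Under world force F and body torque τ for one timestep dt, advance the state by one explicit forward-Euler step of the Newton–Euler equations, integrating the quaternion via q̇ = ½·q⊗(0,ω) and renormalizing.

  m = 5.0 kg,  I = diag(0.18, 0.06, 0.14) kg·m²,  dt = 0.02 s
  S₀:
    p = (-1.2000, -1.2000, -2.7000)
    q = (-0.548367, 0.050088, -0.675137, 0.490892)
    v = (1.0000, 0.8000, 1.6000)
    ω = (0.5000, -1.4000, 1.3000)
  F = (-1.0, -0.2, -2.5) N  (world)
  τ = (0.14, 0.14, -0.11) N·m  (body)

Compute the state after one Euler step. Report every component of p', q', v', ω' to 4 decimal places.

p' = (-1.1800, -1.1840, -2.6680)
q' = (-0.5643, 0.0454, -0.6655, 0.4863)
v' = (0.9960, 0.7992, 1.5900)
ω' = (0.5317, -1.3620, 1.2723)

(τ − ω×Iω)/I = (1.5867, 1.9000, -1.3857)
ω' = ω + α·dt = (0.5317, -1.3620, 1.2723)
Hamilton product q⊗(0,ω) = (-1.6083954, -0.4646128, 0.9480454, -0.4454318)
q' = normalize(q + ½dt·q⊗(0,ω)) = (-0.5643, 0.0454, -0.6655, 0.4863)
linear accel F/m = (-0.2000, -0.0400, -0.5000)
p + v·dt = (-1.1800, -1.1840, -2.6680)
new velocity v' = (0.9960, 0.7992, 1.5900)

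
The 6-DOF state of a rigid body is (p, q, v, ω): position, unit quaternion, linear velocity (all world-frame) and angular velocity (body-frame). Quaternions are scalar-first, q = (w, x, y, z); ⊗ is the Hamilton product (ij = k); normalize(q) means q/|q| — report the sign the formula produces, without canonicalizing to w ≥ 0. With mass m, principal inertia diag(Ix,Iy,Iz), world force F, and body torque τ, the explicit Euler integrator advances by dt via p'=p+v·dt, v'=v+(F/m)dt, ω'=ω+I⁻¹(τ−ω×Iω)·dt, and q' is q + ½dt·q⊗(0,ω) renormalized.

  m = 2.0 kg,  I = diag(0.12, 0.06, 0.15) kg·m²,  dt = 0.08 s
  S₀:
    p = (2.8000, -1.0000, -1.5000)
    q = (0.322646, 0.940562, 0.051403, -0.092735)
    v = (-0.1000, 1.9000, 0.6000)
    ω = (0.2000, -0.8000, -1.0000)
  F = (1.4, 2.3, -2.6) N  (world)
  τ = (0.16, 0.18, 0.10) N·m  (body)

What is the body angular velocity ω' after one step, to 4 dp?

ω' = (0.2587, -0.5680, -0.9518)

(τ − ω×Iω)/I = (0.7333, 2.9000, 0.6027)
ω' = ω + α·dt = (0.2587, -0.5680, -0.9518)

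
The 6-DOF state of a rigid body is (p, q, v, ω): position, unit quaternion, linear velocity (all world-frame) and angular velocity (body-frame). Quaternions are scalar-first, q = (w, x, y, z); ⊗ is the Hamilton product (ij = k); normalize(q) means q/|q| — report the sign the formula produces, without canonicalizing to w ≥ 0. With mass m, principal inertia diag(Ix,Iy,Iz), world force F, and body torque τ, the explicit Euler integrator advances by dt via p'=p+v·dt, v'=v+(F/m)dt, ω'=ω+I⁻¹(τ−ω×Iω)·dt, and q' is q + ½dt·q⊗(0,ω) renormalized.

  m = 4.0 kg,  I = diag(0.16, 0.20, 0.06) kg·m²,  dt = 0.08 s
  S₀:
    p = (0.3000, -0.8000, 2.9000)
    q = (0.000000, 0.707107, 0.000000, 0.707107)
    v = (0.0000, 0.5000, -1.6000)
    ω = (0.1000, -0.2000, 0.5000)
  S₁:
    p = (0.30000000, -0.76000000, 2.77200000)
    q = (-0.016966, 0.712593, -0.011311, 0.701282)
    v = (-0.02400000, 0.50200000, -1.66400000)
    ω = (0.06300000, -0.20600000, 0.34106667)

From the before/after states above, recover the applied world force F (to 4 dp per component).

Δv = v₁−v₀ = (-0.02400000, 0.00200000, -0.06400000)
F = m·Δv/dt = (-1.2000, 0.1000, -3.2000)

F = (-1.2000, 0.1000, -3.2000)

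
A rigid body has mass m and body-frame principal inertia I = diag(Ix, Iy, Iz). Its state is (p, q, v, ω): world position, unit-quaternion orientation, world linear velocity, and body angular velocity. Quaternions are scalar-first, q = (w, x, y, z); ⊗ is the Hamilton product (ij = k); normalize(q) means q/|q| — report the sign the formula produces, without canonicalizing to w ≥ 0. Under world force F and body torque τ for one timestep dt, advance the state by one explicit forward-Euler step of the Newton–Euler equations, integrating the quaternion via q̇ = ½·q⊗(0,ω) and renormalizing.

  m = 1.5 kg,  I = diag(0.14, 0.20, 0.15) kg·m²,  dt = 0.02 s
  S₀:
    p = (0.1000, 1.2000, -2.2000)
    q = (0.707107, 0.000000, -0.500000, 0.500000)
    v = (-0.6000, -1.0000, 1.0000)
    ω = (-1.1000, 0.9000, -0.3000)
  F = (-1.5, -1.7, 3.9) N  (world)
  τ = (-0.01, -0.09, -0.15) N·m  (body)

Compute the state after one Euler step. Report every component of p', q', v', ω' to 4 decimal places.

precession coupling ω×(Iω) = (0.0135, -0.0033, -0.0594)
angular accel α = (-0.1679, -0.4335, -0.6040)
new body rate ω' = (-1.1034, 0.8913, -0.3121)
Hamilton product q⊗(0,ω) = (0.6000000, -1.0778177, 0.0863963, -0.7621321)
q + ½dt·q⊗(0,ω), renormalized = (0.7130, -0.0108, -0.4991, 0.4923)
p' = p + v·dt = (0.0880, 1.1800, -2.1800)
v' = v + a·dt = (-0.6200, -1.0227, 1.0520)

p' = (0.0880, 1.1800, -2.1800)
q' = (0.7130, -0.0108, -0.4991, 0.4923)
v' = (-0.6200, -1.0227, 1.0520)
ω' = (-1.1034, 0.8913, -0.3121)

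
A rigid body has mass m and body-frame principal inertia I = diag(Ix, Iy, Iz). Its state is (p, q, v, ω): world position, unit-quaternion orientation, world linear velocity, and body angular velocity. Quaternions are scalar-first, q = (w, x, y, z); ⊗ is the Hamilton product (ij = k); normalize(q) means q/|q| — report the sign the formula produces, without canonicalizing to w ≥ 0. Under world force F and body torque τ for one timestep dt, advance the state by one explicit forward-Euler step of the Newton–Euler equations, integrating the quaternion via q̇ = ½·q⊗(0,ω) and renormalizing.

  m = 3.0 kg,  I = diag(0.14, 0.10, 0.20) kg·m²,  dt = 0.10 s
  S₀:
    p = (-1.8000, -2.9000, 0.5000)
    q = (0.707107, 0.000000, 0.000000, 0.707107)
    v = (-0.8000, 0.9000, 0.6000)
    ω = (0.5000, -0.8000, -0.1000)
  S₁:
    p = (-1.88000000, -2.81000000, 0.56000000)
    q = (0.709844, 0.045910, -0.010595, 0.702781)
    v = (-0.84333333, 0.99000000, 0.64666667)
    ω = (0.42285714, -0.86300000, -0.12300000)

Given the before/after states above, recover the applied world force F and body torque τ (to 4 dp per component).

rate change Δω = (-0.07714286, -0.06300000, -0.02300000)
τ = I·(Δω/dt) + ω₀×(Iω₀) = (-0.1000, -0.0600, -0.0300)
v₁ − v₀ = (-0.04333333, 0.09000000, 0.04666667)
F = m·Δv/dt = (-1.3000, 2.7000, 1.4000)

F = (-1.3000, 2.7000, 1.4000)
τ = (-0.1000, -0.0600, -0.0300)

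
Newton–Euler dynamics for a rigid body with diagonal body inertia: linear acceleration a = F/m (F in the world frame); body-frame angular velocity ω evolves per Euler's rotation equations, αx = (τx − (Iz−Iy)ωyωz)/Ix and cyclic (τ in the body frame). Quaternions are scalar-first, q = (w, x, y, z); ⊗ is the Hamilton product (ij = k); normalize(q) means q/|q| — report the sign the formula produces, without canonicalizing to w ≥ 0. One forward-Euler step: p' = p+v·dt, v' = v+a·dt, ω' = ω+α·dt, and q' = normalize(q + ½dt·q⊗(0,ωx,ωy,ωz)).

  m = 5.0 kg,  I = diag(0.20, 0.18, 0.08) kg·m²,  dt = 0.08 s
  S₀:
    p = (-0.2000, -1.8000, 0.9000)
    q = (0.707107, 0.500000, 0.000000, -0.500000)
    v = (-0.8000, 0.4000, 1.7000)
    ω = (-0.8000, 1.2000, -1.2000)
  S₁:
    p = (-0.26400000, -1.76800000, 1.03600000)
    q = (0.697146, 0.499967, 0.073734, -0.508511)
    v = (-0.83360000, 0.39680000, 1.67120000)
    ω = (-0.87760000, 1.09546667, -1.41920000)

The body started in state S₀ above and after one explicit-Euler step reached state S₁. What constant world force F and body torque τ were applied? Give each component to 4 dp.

v₁ − v₀ = (-0.03360000, -0.00320000, -0.02880000)
applied force F = (-2.1000, -0.2000, -1.8000)
ω₁ − ω₀ = (-0.07760000, -0.10453333, -0.21920000)
applied torque τ = (-0.0500, -0.1200, -0.2000)

F = (-2.1000, -0.2000, -1.8000)
τ = (-0.0500, -0.1200, -0.2000)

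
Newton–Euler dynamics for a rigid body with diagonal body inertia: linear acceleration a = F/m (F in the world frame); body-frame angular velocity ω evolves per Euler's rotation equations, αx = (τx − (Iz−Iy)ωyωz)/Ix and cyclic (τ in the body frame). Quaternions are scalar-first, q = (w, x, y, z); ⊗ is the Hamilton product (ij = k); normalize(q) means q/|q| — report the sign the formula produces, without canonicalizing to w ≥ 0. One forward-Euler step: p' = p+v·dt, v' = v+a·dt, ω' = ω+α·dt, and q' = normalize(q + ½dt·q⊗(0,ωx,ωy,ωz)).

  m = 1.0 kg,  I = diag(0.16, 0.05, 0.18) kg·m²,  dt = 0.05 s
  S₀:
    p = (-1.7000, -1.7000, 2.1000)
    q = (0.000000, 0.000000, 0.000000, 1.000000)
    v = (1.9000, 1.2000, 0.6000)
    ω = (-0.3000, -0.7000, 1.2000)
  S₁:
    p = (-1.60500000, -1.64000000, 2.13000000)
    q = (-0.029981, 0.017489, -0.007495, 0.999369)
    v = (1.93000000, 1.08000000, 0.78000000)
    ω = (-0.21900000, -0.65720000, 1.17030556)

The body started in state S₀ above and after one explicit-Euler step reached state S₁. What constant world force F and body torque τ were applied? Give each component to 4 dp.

F = (0.6000, -2.4000, 3.6000)
τ = (0.1500, 0.0500, -0.1300)

Δv = v₁−v₀ = (0.03000000, -0.12000000, 0.18000000)
applied force F = (0.6000, -2.4000, 3.6000)
Δω = ω₁−ω₀ = (0.08100000, 0.04280000, -0.02969444)
precession coupling = (-0.1092, 0.0072, -0.0231)
applied torque τ = (0.1500, 0.0500, -0.1300)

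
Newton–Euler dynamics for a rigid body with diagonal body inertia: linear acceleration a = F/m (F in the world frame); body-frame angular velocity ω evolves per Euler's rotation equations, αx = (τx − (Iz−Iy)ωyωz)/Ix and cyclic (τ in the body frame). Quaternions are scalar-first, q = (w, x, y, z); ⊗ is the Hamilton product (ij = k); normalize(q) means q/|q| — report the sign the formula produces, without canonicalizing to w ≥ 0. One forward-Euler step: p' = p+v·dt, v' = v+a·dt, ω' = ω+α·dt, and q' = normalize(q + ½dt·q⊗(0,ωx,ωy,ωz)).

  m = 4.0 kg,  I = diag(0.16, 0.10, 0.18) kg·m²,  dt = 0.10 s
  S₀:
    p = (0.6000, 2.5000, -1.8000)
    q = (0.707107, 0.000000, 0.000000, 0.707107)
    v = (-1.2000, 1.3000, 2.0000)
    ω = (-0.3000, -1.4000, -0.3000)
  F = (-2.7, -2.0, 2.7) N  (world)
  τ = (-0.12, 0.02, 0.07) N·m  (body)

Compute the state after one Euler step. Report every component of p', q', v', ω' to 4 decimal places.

gyro term ω×Iω = (0.0336, -0.0018, -0.0252)
α = I⁻¹(τ − ω×Iω) = (-0.9600, 0.2180, 0.5289)
new body rate ω' = (-0.3960, -1.3782, -0.2471)
Hamilton product q⊗(0,ω) = (0.2121321, 0.7778177, -1.2020819, -0.2121321)
q' = normalize(q + ½dt·q⊗(0,ω)) = (0.7158, 0.0388, -0.0599, 0.6946)
p + v·dt = (0.4800, 2.6300, -1.6000)
new velocity v' = (-1.2675, 1.2500, 2.0675)

p' = (0.4800, 2.6300, -1.6000)
q' = (0.7158, 0.0388, -0.0599, 0.6946)
v' = (-1.2675, 1.2500, 2.0675)
ω' = (-0.3960, -1.3782, -0.2471)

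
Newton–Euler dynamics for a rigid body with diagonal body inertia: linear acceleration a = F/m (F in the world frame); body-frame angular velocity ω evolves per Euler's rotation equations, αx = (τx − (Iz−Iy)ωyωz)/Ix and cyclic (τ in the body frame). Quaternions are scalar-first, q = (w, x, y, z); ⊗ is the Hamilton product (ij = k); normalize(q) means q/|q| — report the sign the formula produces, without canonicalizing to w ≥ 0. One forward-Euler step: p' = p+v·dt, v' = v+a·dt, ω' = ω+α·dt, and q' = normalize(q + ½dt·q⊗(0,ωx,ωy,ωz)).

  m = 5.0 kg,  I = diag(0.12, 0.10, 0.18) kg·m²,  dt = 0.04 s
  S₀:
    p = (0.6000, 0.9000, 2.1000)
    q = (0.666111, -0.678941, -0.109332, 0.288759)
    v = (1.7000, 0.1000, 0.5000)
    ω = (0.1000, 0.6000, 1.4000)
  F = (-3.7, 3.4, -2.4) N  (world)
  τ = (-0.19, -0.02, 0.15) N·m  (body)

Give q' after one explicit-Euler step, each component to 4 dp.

q' = (0.6604, -0.6838, -0.0817, 0.2993)

q⊗(0,ω) = (-0.2707693, -0.2597091, 1.3790599, 0.5361240)
q' = normalize(q + ½dt·q⊗(0,ω)) = (0.6604, -0.6838, -0.0817, 0.2993)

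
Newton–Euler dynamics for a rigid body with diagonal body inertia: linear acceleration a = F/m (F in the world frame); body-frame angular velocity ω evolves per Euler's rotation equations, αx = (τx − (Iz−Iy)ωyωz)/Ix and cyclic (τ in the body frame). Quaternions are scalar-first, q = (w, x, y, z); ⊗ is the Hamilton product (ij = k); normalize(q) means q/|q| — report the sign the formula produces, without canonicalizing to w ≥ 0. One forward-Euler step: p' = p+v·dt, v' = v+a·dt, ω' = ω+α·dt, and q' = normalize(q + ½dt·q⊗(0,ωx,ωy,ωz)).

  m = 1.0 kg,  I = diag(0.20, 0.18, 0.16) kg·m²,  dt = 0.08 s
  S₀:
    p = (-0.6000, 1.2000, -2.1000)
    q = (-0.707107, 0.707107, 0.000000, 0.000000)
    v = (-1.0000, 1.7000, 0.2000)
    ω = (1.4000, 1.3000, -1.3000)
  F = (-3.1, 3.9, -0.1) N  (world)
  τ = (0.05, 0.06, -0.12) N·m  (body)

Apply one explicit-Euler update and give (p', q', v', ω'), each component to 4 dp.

p' = (-0.6800, 1.3360, -2.0840)
q' = (-0.7435, 0.6647, 0.0000, 0.0732)
v' = (-1.2480, 2.0120, 0.1920)
ω' = (1.4065, 1.3590, -1.3418)

linear accel F/m = (-3.1000, 3.9000, -0.1000)
p + v·dt = (-0.6800, 1.3360, -2.0840)
v + (F/m)dt = (-1.2480, 2.0120, 0.1920)
gyro term ω×Iω = (0.0338, -0.0728, -0.0364)
α = I⁻¹(τ − ω×Iω) = (0.0810, 0.7378, -0.5225)
ω + α·dt = (1.4065, 1.3590, -1.3418)
q⊗(0,ω) = (-0.9899498, -0.9899498, 0.0000000, 1.8384782)
q + ½dt·q⊗(0,ω), renormalized = (-0.7435, 0.6647, 0.0000, 0.0732)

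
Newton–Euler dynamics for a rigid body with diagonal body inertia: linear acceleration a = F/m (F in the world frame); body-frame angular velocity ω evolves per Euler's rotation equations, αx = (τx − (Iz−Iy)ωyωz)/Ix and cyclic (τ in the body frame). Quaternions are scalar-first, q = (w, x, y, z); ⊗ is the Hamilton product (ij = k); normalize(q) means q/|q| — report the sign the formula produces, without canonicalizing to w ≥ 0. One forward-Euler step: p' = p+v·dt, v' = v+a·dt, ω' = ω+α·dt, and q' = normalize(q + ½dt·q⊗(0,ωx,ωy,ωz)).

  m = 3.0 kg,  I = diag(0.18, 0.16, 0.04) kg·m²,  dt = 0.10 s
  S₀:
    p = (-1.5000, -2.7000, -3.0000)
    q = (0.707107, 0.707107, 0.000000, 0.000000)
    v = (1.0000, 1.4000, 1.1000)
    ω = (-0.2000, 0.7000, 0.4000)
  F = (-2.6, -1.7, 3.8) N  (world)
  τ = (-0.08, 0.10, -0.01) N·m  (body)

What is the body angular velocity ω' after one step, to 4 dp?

ω' = (-0.2258, 0.7695, 0.3680)

precession coupling ω×(Iω) = (-0.0336, -0.0112, 0.0028)
(τ − ω×Iω)/I = (-0.2578, 0.6950, -0.3200)
ω' = ω + α·dt = (-0.2258, 0.7695, 0.3680)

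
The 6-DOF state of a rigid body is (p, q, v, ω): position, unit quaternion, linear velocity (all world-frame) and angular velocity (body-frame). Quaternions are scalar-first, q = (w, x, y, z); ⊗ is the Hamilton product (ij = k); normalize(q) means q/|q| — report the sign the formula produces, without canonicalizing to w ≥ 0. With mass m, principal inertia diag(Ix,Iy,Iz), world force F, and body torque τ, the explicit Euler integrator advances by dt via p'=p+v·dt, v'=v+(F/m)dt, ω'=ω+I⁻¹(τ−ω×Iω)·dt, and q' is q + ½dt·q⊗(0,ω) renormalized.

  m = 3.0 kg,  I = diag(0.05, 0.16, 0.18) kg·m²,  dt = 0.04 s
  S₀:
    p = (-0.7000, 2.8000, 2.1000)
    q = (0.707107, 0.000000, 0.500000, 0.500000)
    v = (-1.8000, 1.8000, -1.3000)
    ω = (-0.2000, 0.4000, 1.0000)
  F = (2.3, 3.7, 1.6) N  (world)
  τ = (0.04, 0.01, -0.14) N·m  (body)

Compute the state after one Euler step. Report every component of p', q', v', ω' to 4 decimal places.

p' = (-0.7720, 2.8720, 2.0480)
q' = (0.6929, 0.0032, 0.5035, 0.5160)
v' = (-1.7693, 1.8493, -1.2787)
ω' = (-0.1744, 0.3960, 0.9708)

(τ − ω×Iω)/I = (0.6400, -0.1000, -0.7289)
new body rate ω' = (-0.1744, 0.3960, 0.9708)
2q̇ = q⊗(0,ω) = (-0.7000000, 0.1585786, 0.1828428, 0.8071070)
q + ½dt·q⊗(0,ω), renormalized = (0.6929, 0.0032, 0.5035, 0.5160)
a = (0.7667, 1.2333, 0.5333)
new position p' = (-0.7720, 2.8720, 2.0480)
v' = v + a·dt = (-1.7693, 1.8493, -1.2787)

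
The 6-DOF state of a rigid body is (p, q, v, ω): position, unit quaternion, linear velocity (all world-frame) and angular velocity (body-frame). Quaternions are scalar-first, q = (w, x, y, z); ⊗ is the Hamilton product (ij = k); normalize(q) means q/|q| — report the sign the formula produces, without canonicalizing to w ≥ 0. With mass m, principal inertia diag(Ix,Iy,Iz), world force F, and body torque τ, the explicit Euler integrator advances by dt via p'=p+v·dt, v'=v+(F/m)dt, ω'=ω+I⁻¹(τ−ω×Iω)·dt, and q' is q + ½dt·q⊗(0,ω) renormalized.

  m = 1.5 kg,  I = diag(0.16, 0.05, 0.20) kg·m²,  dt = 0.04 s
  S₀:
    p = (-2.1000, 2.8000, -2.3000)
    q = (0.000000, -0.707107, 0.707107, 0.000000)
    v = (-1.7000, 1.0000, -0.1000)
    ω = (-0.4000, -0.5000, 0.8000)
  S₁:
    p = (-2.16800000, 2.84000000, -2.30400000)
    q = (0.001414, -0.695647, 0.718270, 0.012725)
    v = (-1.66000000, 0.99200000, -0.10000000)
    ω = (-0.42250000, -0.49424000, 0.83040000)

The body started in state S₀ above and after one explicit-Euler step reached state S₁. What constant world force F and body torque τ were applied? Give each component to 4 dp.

F = (1.5000, -0.3000, 0.0000)
τ = (-0.1500, 0.0200, 0.1300)

Δv = v₁−v₀ = (0.04000000, -0.00800000, 0.00000000)
m·(v₁−v₀)/dt = (1.5000, -0.3000, 0.0000)
Δω = ω₁−ω₀ = (-0.02250000, 0.00576000, 0.03040000)
τ = I·(Δω/dt) + ω₀×(Iω₀) = (-0.1500, 0.0200, 0.1300)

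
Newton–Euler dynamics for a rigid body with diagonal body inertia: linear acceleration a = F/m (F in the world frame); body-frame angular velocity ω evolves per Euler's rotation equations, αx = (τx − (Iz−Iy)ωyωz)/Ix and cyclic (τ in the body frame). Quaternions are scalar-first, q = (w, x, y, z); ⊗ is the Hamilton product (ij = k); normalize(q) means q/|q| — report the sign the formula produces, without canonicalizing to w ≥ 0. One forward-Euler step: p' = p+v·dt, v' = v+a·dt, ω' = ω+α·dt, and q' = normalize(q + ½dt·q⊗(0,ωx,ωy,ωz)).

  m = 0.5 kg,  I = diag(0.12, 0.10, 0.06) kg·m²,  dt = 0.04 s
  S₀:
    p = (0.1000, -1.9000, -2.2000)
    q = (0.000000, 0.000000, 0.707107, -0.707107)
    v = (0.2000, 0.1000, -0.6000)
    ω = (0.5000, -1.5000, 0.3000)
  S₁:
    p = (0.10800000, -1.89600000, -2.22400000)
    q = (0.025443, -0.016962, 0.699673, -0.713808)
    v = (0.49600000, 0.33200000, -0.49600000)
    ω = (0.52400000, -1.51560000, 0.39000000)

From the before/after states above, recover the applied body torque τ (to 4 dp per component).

τ = (0.0900, -0.0300, 0.1500)

Δω = ω₁−ω₀ = (0.02400000, -0.01560000, 0.09000000)
gyro term ω₀×Iω₀ = (0.0180, 0.0090, 0.0150)
I·α + gyro = (0.0900, -0.0300, 0.1500)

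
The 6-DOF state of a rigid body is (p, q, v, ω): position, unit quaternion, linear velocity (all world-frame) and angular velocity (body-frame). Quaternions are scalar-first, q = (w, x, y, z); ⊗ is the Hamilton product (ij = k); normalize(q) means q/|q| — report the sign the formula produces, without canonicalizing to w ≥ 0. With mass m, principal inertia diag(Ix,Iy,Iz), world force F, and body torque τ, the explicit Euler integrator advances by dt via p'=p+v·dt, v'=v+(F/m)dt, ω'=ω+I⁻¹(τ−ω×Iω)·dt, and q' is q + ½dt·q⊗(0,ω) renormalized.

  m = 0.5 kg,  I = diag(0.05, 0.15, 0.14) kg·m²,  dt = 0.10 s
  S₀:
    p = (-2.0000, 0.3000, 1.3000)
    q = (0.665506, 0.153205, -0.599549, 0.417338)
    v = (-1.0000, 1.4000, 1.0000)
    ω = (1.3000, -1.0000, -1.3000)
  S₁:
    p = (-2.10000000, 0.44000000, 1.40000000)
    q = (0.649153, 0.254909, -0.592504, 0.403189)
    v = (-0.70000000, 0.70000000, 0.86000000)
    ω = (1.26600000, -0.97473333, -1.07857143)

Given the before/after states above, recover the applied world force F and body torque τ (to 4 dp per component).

v₁ − v₀ = (0.30000000, -0.70000000, -0.14000000)
F = m·Δv/dt = (1.5000, -3.5000, -0.7000)
rate change Δω = (-0.03400000, 0.02526667, 0.22142857)
precession coupling = (-0.0130, 0.1521, -0.1300)
τ = I·(Δω/dt) + ω₀×(Iω₀) = (-0.0300, 0.1900, 0.1800)

F = (1.5000, -3.5000, -0.7000)
τ = (-0.0300, 0.1900, 0.1800)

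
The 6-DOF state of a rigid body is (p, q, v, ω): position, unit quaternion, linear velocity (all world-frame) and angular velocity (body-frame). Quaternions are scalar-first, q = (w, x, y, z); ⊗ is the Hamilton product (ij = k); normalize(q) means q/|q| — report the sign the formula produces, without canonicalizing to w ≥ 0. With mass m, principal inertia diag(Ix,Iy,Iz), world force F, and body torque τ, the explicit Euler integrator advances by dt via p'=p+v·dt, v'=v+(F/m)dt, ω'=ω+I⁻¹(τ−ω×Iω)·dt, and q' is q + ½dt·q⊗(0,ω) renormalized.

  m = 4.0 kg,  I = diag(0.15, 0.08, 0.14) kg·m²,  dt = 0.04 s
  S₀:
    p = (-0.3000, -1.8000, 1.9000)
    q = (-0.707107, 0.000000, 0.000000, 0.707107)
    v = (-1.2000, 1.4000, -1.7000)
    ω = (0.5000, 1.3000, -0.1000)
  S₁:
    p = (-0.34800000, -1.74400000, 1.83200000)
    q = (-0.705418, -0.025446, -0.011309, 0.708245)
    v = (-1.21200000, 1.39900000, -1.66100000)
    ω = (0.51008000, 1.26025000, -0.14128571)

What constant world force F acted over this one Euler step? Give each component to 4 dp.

Δv = v₁−v₀ = (-0.01200000, -0.00100000, 0.03900000)
m·(v₁−v₀)/dt = (-1.2000, -0.1000, 3.9000)

F = (-1.2000, -0.1000, 3.9000)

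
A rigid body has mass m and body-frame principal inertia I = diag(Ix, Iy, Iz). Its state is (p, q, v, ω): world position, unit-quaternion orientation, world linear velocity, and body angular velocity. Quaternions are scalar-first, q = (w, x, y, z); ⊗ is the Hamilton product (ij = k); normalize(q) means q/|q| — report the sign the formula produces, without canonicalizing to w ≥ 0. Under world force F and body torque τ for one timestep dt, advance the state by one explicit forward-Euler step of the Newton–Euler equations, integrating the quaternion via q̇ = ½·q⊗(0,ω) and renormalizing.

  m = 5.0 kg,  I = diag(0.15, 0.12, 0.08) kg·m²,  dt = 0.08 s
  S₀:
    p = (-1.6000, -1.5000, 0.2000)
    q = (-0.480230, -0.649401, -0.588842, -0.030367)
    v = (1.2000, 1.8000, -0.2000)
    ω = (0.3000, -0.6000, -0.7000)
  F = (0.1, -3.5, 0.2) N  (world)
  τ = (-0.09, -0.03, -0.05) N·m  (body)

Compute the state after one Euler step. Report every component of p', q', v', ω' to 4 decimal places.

p' = (-1.5040, -1.3560, 0.1840)
q' = (-0.4871, -0.6389, -0.5954, 0.0057)
v' = (1.2016, 1.7440, -0.1968)
ω' = (0.2610, -0.6102, -0.7554)

p + v·dt = (-1.5040, -1.3560, 0.1840)
v + (F/m)dt = (1.2016, 1.7440, -0.1968)
angular accel α = (-0.4880, -0.1275, -0.6925)
new body rate ω' = (0.2610, -0.6102, -0.7554)
2q̇ = q⊗(0,ω) = (-0.1797418, 0.2499002, -0.1755528, 0.9024542)
q' = normalize(q + ½dt·q⊗(0,ω)) = (-0.4871, -0.6389, -0.5954, 0.0057)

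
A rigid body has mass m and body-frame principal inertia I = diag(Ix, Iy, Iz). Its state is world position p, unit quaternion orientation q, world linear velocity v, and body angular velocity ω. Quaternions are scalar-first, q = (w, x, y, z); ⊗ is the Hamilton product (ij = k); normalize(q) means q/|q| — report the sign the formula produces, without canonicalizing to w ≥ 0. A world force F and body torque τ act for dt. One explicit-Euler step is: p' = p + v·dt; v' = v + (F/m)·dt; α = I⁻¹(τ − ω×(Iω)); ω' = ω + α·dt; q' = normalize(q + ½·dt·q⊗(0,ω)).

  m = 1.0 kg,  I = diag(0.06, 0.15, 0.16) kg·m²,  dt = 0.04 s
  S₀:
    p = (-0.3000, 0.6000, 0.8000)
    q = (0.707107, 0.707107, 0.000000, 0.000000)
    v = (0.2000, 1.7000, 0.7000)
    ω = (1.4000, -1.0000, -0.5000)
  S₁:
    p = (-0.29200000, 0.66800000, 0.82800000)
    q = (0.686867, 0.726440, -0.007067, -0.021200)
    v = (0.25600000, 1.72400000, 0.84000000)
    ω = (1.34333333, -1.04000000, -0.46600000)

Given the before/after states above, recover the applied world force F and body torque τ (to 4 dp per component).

F = (1.4000, 0.6000, 3.5000)
τ = (-0.0800, -0.0800, 0.0100)

rate change Δω = (-0.05666667, -0.04000000, 0.03400000)
gyro term ω₀×Iω₀ = (0.0050, 0.0700, -0.1260)
τ = I·(Δω/dt) + ω₀×(Iω₀) = (-0.0800, -0.0800, 0.0100)
v₁ − v₀ = (0.05600000, 0.02400000, 0.14000000)
F = m·Δv/dt = (1.4000, 0.6000, 3.5000)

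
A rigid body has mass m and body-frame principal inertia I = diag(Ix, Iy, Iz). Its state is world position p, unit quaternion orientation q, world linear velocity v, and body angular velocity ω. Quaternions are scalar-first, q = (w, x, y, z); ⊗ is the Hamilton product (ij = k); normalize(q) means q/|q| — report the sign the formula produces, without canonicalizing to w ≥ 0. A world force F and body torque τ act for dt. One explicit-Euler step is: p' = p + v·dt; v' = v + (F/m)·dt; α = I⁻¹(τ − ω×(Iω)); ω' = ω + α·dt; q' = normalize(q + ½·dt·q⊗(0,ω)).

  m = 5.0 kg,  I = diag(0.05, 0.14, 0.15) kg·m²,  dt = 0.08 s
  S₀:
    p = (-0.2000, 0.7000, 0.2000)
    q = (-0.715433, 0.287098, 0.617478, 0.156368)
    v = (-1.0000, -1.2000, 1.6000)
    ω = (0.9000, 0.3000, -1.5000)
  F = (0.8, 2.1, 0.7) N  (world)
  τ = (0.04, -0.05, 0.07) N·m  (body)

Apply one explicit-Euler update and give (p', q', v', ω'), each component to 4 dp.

p' = (-0.2800, 0.6040, 0.3280)
q' = (-0.7220, 0.2219, 0.6302, 0.1801)
v' = (-0.9872, -1.1664, 1.6112)
ω' = (0.9712, 0.1943, -1.4756)

a = (0.1600, 0.4200, 0.1400)
p' = p + v·dt = (-0.2800, 0.6040, 0.3280)
v' = v + a·dt = (-0.9872, -1.1664, 1.6112)
α = I⁻¹(τ − ω×Iω) = (0.8900, -1.3214, 0.3047)
ω' = ω + α·dt = (0.9712, 0.1943, -1.4756)
q⊗(0,ω) = (-0.2090796, -1.6170171, 0.3567483, 0.6035487)
updated quaternion q' = (-0.7220, 0.2219, 0.6302, 0.1801)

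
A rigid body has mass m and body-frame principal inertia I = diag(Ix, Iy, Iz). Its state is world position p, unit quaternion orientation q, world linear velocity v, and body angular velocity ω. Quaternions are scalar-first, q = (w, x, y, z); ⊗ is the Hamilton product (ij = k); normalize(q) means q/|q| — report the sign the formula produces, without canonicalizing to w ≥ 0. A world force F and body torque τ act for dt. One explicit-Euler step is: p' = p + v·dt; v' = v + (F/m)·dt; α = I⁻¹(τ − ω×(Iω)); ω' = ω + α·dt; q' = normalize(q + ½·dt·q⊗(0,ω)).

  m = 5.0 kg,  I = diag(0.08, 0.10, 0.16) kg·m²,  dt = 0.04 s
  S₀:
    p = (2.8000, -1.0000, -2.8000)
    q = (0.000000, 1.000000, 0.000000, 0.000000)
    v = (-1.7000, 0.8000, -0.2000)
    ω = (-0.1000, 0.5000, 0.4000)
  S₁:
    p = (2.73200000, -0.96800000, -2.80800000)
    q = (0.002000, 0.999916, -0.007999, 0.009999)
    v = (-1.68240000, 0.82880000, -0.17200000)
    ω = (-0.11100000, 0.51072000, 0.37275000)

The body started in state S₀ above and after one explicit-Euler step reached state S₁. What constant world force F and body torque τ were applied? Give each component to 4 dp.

velocity change Δv = (0.01760000, 0.02880000, 0.02800000)
m·(v₁−v₀)/dt = (2.2000, 3.6000, 3.5000)
ω₁ − ω₀ = (-0.01100000, 0.01072000, -0.02725000)
precession coupling = (0.0120, 0.0032, -0.0010)
applied torque τ = (-0.0100, 0.0300, -0.1100)

F = (2.2000, 3.6000, 3.5000)
τ = (-0.0100, 0.0300, -0.1100)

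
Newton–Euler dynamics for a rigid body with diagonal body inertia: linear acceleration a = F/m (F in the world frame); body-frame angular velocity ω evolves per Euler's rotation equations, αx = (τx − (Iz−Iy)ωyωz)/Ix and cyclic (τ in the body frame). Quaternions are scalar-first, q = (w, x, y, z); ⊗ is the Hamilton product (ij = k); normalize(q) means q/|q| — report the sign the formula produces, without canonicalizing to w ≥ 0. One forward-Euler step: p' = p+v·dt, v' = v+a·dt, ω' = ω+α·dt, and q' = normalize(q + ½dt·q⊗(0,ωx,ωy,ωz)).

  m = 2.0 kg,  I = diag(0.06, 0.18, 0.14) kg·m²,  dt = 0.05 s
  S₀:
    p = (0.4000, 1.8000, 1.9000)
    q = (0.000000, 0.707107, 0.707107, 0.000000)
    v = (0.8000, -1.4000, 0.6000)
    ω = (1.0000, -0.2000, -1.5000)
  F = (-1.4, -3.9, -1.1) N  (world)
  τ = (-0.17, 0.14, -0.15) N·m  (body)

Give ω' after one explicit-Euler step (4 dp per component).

angular accel α = (-2.6333, 0.1111, -0.9000)
new body rate ω' = (0.8683, -0.1944, -1.5450)

ω' = (0.8683, -0.1944, -1.5450)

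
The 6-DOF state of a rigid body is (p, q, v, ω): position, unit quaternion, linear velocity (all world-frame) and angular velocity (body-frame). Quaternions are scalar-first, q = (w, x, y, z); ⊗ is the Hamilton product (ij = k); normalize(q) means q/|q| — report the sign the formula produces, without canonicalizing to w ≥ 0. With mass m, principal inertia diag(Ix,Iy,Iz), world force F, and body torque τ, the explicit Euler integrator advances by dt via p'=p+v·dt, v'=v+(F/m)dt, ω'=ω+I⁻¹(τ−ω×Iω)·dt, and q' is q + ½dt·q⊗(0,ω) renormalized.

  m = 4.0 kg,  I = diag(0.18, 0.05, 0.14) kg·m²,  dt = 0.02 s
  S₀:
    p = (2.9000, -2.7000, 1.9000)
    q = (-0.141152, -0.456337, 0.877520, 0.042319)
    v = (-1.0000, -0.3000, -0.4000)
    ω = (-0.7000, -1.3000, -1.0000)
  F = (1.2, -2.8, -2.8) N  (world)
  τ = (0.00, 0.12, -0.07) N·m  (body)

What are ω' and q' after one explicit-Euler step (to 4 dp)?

ω' = (-0.7130, -1.2632, -0.9931)
q' = (-0.1325, -0.4635, 0.8744, 0.0558)

gyro term ω×Iω = (0.1170, 0.0280, -0.1183)
angular accel α = (-0.6500, 1.8400, 0.3450)
ω' = ω + α·dt = (-0.7130, -1.2632, -0.9931)
2q̇ = q⊗(0,ω) = (0.8636591, -0.7236989, -0.3024627, 1.3486541)
q + ½dt·q⊗(0,ω), renormalized = (-0.1325, -0.4635, 0.8744, 0.0558)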